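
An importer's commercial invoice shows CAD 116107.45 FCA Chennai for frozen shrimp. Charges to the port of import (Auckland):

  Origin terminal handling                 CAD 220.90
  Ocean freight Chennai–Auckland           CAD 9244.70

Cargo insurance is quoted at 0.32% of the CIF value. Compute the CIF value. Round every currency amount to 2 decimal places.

Let C be the CIF value. C = FCA price + pre-shipment costs + freight + 0.32% × C
C − 0.32% × C = 116107.45 + 220.90 + 9244.70
0.9968 × C = 125573.05
C = 125573.05 / 0.9968 = 125976.17
Insurance premium = 0.32% × 125976.17 = 403.12

CIF value: CAD 125976.17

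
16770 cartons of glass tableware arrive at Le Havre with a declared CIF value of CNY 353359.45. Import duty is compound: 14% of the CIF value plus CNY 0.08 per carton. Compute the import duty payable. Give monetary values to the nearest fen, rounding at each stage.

Import duty: CNY 50811.92

Ad valorem component: 353359.45 × 14% = 49470.32
Specific component: 16770 × 0.08 = 1341.60
Import duty = 49470.32 + 1341.60 = 50811.92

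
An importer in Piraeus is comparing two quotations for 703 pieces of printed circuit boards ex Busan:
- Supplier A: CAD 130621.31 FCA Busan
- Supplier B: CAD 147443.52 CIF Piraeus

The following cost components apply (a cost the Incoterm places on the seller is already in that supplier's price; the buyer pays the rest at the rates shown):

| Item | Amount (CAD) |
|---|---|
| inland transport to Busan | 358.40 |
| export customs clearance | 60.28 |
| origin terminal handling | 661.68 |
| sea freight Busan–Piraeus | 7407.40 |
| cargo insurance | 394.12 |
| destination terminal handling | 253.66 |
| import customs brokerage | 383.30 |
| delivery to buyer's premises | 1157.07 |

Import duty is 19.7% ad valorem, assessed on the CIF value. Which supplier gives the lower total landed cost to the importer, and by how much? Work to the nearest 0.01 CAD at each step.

Supplier A (FCA):
CIF value = FCA price + origin terminal + freight + insurance = 130621.31 + 661.68 + 7407.40 + 394.12 = 139084.51
Import duty = 139084.51 × 19.7% = 27399.65
Buyer bears (A): 661.68 + 7407.40 + 394.12 + 253.66 + 383.30 + 1157.07 = 10257.23
Landed cost (A) = invoice 130621.31 + 10257.23 + duty 27399.65 = 168278.19
Supplier B (CIF):
The CIF price already equals the CIF value: 147443.52
Import duty = 147443.52 × 19.7% = 29046.37
Buyer bears (B): 253.66 + 383.30 + 1157.07 = 1794.03
Landed cost (B) = invoice 147443.52 + 1794.03 + duty 29046.37 = 178283.92
Difference = |168278.19 − 178283.92| = 10005.73

Supplier A is cheaper by CAD 10005.73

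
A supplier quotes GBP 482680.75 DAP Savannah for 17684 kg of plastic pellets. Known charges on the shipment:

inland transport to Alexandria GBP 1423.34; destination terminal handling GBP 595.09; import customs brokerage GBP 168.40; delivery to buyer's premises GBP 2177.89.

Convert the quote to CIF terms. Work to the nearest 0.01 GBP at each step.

CIF price: GBP 479907.77

Not relevant to the conversion: inland to port — on the seller under both DAP and CIF; already in the DAP price and stays in the CIF price. brokerage — on the buyer under both terms; not part of either seller's price.
From DAP to CIF, the seller no longer bears: destination terminal, delivery.
CIF price = 482680.75 − 595.09 − 2177.89 = 479907.77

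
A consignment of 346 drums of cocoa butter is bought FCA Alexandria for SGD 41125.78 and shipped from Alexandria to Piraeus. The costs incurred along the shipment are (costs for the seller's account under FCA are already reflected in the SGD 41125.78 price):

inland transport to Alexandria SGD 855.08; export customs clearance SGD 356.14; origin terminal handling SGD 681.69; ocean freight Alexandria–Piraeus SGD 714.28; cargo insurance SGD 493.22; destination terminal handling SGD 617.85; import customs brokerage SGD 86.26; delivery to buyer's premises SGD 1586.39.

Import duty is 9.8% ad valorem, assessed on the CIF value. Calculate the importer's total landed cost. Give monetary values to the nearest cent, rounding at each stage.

FCA: the seller delivers export-cleared goods to the carrier; the buyer bears costs from that point.
Already in the invoice (seller's account under FCA): inland to port, export clearance — exclude.
CIF value = FCA price + origin terminal + freight + insurance = 41125.78 + 681.69 + 714.28 + 493.22 = 43014.97
Import duty = 43014.97 × 9.8% = 4215.47
Buyer bears: origin terminal 681.69 + freight 714.28 + insurance 493.22 + destination terminal 617.85 + brokerage 86.26 + delivery 1586.39 + duty 4215.47 = 8395.16
Landed cost = invoice 41125.78 + 8395.16 = 49520.94

Total landed cost: SGD 49520.94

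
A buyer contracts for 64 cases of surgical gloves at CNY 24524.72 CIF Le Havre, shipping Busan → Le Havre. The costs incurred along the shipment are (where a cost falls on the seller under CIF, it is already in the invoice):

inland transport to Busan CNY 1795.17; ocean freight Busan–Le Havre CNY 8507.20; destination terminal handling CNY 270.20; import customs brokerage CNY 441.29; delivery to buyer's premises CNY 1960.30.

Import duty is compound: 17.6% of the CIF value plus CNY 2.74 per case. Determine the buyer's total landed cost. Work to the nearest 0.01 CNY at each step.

CIF: the seller pays costs through ocean freight and marine insurance to the destination port.
Already in the invoice (seller's account under CIF): inland to port, freight — exclude.
The CIF price already equals the CIF value: 24524.72
Ad valorem component: 24524.72 × 17.6% = 4316.35
Specific component: 64 × 2.74 = 175.36
Import duty = 4316.35 + 175.36 = 4491.71
Buyer bears: destination terminal 270.20 + brokerage 441.29 + delivery 1960.30 + duty 4491.71 = 7163.50
Landed cost = invoice 24524.72 + 7163.50 = 31688.22

Total landed cost: CNY 31688.22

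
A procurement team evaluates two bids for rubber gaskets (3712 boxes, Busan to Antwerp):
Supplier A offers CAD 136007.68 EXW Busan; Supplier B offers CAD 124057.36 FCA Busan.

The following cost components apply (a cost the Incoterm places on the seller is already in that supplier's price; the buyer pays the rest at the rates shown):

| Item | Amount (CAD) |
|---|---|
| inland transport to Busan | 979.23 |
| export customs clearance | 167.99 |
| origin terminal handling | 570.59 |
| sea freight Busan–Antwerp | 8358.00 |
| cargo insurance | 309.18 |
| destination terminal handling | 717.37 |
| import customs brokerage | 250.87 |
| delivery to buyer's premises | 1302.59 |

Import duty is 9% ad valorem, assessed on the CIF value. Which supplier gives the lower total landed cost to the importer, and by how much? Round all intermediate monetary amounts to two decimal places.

Supplier B is cheaper by CAD 14276.32

Supplier A (EXW):
CIF value = EXW price + inland to port + export clearance + origin terminal + freight + insurance = 136007.68 + 979.23 + 167.99 + 570.59 + 8358.00 + 309.18 = 146392.67
Import duty = 146392.67 × 9% = 13175.34
Buyer bears (A): 979.23 + 167.99 + 570.59 + 8358.00 + 309.18 + 717.37 + 250.87 + 1302.59 = 12655.82
Landed cost (A) = invoice 136007.68 + 12655.82 + duty 13175.34 = 161838.84
Supplier B (FCA):
CIF value = FCA price + origin terminal + freight + insurance = 124057.36 + 570.59 + 8358.00 + 309.18 = 133295.13
Import duty = 133295.13 × 9% = 11996.56
Buyer bears (B): 570.59 + 8358.00 + 309.18 + 717.37 + 250.87 + 1302.59 = 11508.60
Landed cost (B) = invoice 124057.36 + 11508.60 + duty 11996.56 = 147562.52
Difference = |161838.84 − 147562.52| = 14276.32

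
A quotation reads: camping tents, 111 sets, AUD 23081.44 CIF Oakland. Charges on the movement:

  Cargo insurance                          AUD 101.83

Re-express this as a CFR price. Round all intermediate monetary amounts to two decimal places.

CFR price: AUD 22979.61

From CIF to CFR, the seller no longer bears: insurance.
CFR price = 23081.44 − 101.83 = 22979.61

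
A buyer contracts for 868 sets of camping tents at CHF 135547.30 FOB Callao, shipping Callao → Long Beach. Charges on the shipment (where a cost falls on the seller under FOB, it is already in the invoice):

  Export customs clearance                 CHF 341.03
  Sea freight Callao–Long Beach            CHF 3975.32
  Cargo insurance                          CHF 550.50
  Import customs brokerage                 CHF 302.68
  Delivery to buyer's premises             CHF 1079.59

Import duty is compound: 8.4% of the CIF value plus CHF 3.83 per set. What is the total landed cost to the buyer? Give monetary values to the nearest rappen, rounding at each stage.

Total landed cost: CHF 156545.97

FOB: the seller bears costs until goods are on board at the origin port; the buyer bears freight, insurance and all costs thereafter.
Already in the invoice (seller's account under FOB): export clearance — exclude.
CIF value = FOB price + freight + insurance = 135547.30 + 3975.32 + 550.50 = 140073.12
Ad valorem component: 140073.12 × 8.4% = 11766.14
Specific component: 868 × 3.83 = 3324.44
Import duty = 11766.14 + 3324.44 = 15090.58
Buyer bears: freight 3975.32 + insurance 550.50 + brokerage 302.68 + delivery 1079.59 + duty 15090.58 = 20998.67
Landed cost = invoice 135547.30 + 20998.67 = 156545.97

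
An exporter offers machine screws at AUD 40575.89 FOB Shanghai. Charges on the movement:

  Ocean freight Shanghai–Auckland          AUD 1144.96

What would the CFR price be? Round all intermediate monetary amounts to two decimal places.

CFR price: AUD 41720.85

From FOB to CFR, the seller additionally bears: freight.
CFR price = 40575.89 + 1144.96 = 41720.85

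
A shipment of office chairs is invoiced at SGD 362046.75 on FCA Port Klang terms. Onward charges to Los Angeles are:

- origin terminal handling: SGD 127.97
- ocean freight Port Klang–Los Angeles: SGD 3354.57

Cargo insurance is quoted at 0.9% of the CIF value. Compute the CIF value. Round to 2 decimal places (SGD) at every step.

Let C be the CIF value. C = FCA price + pre-shipment costs + freight + 0.9% × C
C − 0.9% × C = 362046.75 + 127.97 + 3354.57
0.991 × C = 365529.29
C = 365529.29 / 0.991 = 368848.93
Insurance premium = 0.9% × 368848.93 = 3319.64

CIF value: SGD 368848.93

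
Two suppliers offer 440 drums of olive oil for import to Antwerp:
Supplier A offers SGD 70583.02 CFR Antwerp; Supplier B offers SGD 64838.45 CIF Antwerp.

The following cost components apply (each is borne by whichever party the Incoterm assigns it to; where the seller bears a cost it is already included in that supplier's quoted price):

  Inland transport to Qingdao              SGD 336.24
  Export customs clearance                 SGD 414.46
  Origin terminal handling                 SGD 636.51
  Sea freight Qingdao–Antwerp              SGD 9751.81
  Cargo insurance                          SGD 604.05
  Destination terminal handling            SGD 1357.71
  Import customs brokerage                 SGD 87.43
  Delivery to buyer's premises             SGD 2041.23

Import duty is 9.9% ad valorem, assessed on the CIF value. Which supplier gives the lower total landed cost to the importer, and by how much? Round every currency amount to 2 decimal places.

Supplier A (CFR):
CIF value = CFR price + insurance = 70583.02 + 604.05 = 71187.07
Import duty = 71187.07 × 9.9% = 7047.52
Buyer bears (A): 604.05 + 1357.71 + 87.43 + 2041.23 = 4090.42
Landed cost (A) = invoice 70583.02 + 4090.42 + duty 7047.52 = 81720.96
Supplier B (CIF):
The CIF price already equals the CIF value: 64838.45
Import duty = 64838.45 × 9.9% = 6419.01
Buyer bears (B): 1357.71 + 87.43 + 2041.23 = 3486.37
Landed cost (B) = invoice 64838.45 + 3486.37 + duty 6419.01 = 74743.83
Difference = |81720.96 − 74743.83| = 6977.13

Supplier B is cheaper by SGD 6977.13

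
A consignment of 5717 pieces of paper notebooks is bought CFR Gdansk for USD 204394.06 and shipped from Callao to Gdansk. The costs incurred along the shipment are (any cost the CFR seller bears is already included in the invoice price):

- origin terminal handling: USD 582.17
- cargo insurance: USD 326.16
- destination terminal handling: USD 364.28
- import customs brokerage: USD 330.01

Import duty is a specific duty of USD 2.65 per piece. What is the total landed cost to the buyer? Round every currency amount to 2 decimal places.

Total landed cost: USD 220564.56

CFR: the seller pays costs through ocean freight to the destination port, but not insurance.
Already in the invoice (seller's account under CFR): origin terminal — exclude.
CIF value = CFR price + insurance = 204394.06 + 326.16 = 204720.22
Import duty = 5717 × 2.65 = 15150.05
Buyer bears: insurance 326.16 + destination terminal 364.28 + brokerage 330.01 + duty 15150.05 = 16170.50
Landed cost = invoice 204394.06 + 16170.50 = 220564.56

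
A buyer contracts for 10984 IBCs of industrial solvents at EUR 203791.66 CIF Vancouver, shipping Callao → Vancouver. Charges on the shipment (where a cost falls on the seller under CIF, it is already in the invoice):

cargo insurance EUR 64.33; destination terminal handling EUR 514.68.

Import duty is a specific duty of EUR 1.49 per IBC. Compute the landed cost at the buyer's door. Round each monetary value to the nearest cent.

CIF: the seller pays costs through ocean freight and marine insurance to the destination port.
Already in the invoice (seller's account under CIF): insurance — exclude.
The CIF price already equals the CIF value: 203791.66
Import duty = 10984 × 1.49 = 16366.16
Buyer bears: destination terminal 514.68 + duty 16366.16 = 16880.84
Landed cost = invoice 203791.66 + 16880.84 = 220672.50

Total landed cost: EUR 220672.50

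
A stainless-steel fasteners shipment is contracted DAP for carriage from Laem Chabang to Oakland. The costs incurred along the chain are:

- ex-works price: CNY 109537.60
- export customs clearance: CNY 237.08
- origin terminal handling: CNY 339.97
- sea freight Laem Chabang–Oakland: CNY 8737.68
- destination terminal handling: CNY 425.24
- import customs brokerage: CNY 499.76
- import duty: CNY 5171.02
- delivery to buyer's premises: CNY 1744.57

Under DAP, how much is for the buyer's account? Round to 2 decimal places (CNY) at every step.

DAP: the seller bears all costs to the named destination except import duty and clearance.
Seller's account: goods 109537.60 + export clearance 237.08 + origin terminal 339.97 + freight 8737.68 + destination terminal 425.24 + delivery 1744.57 = 121022.14
Buyer's account: brokerage 499.76 + duty 5171.02 = 5670.78

Buyer's account: CNY 5670.78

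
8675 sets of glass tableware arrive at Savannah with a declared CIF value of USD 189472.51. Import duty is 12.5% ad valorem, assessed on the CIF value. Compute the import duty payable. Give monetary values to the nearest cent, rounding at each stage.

Import duty = 189472.51 × 12.5% = 23684.06

Import duty: USD 23684.06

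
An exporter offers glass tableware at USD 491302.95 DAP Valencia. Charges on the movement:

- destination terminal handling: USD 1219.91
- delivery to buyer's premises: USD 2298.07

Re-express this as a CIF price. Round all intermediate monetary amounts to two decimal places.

From DAP to CIF, the seller no longer bears: destination terminal, delivery.
CIF price = 491302.95 − 1219.91 − 2298.07 = 487784.97

CIF price: USD 487784.97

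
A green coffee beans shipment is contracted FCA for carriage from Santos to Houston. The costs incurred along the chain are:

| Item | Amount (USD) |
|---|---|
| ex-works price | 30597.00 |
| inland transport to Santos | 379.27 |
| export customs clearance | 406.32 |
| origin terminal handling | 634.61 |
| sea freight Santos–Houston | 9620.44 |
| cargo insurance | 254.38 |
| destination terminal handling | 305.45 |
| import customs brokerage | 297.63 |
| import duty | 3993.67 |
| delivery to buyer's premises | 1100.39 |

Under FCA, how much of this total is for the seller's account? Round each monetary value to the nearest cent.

FCA: the seller delivers export-cleared goods to the carrier; the buyer bears costs from that point.
Seller's account: goods 30597.00 + inland to port 379.27 + export clearance 406.32 = 31382.59
Buyer's account: origin terminal 634.61 + freight 9620.44 + insurance 254.38 + destination terminal 305.45 + brokerage 297.63 + duty 3993.67 + delivery 1100.39 = 16206.57

Seller's account: USD 31382.59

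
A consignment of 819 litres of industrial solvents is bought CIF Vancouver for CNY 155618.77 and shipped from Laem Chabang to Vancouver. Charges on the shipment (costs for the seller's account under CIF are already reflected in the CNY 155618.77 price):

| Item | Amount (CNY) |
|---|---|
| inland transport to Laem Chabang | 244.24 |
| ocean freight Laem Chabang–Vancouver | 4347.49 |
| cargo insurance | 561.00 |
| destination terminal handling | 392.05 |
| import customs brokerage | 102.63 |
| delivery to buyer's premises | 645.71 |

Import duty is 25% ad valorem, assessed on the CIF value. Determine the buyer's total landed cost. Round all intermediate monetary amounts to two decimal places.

CIF: the seller pays costs through ocean freight and marine insurance to the destination port.
Already in the invoice (seller's account under CIF): inland to port, freight, insurance — exclude.
The CIF price already equals the CIF value: 155618.77
Import duty = 155618.77 × 25% = 38904.69
Buyer bears: destination terminal 392.05 + brokerage 102.63 + delivery 645.71 + duty 38904.69 = 40045.08
Landed cost = invoice 155618.77 + 40045.08 = 195663.85

Total landed cost: CNY 195663.85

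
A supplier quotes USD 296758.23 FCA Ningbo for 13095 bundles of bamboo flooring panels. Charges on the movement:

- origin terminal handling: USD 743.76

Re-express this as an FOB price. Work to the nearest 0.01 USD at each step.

FOB price: USD 297501.99

From FCA to FOB, the seller additionally bears: origin terminal.
FOB price = 296758.23 + 743.76 = 297501.99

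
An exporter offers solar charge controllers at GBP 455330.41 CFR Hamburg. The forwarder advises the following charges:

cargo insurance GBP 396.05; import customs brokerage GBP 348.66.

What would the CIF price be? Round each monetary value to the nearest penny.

Not relevant to the conversion: brokerage — on the buyer under both terms; not part of either seller's price.
From CFR to CIF, the seller additionally bears: insurance.
CIF price = 455330.41 + 396.05 = 455726.46

CIF price: GBP 455726.46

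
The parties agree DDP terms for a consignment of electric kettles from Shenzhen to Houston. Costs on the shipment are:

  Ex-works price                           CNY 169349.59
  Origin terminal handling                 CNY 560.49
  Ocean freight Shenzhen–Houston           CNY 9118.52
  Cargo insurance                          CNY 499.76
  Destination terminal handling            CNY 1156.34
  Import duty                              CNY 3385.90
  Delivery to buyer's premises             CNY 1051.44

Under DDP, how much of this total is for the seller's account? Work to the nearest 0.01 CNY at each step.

Seller's account: CNY 185122.04

DDP: the seller bears all costs including import duty.
Seller's account: goods 169349.59 + origin terminal 560.49 + freight 9118.52 + insurance 499.76 + destination terminal 1156.34 + duty 3385.90 + delivery 1051.44 = 185122.04
Buyer's account: 0.00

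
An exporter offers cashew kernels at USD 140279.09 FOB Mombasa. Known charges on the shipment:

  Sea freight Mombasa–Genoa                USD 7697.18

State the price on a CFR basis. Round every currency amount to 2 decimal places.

CFR price: USD 147976.27

From FOB to CFR, the seller additionally bears: freight.
CFR price = 140279.09 + 7697.18 = 147976.27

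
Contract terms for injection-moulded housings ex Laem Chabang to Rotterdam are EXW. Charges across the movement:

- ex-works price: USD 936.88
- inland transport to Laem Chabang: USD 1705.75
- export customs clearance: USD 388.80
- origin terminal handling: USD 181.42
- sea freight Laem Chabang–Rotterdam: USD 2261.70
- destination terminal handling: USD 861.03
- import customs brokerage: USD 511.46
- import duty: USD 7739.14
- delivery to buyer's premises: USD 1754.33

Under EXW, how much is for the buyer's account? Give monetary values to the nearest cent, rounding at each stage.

Buyer's account: USD 15403.63

EXW: the seller makes goods available at their premises; the buyer bears all onward costs.
Seller's account: goods 936.88 = 936.88
Buyer's account: inland to port 1705.75 + export clearance 388.80 + origin terminal 181.42 + freight 2261.70 + destination terminal 861.03 + brokerage 511.46 + duty 7739.14 + delivery 1754.33 = 15403.63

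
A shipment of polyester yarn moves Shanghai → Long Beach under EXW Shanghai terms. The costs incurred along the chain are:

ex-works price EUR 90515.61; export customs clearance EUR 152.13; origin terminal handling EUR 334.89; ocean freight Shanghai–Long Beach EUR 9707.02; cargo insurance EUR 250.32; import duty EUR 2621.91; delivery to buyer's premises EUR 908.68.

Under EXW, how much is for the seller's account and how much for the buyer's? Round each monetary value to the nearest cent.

Seller: EUR 90515.61; buyer: EUR 13974.95

EXW: the seller makes goods available at their premises; the buyer bears all onward costs.
Seller's account: goods 90515.61 = 90515.61
Buyer's account: export clearance 152.13 + origin terminal 334.89 + freight 9707.02 + insurance 250.32 + duty 2621.91 + delivery 908.68 = 13974.95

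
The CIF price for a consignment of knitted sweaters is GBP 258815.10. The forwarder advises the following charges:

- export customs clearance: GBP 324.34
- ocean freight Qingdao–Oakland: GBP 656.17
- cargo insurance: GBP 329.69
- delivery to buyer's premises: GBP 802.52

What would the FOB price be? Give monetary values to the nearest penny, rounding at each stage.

Not relevant to the conversion: export clearance — on the seller under both CIF and FOB; already in the CIF price and stays in the FOB price. delivery — on the buyer under both terms; not part of either seller's price.
From CIF to FOB, the seller no longer bears: freight, insurance.
FOB price = 258815.10 − 656.17 − 329.69 = 257829.24

FOB price: GBP 257829.24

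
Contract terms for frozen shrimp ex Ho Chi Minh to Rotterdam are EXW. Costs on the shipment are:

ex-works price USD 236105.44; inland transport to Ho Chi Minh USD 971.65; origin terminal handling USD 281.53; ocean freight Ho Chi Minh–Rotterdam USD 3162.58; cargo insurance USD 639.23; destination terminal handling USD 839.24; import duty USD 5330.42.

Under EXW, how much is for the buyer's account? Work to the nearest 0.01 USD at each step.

Buyer's account: USD 11224.65

EXW: the seller makes goods available at their premises; the buyer bears all onward costs.
Seller's account: goods 236105.44 = 236105.44
Buyer's account: inland to port 971.65 + origin terminal 281.53 + freight 3162.58 + insurance 639.23 + destination terminal 839.24 + duty 5330.42 = 11224.65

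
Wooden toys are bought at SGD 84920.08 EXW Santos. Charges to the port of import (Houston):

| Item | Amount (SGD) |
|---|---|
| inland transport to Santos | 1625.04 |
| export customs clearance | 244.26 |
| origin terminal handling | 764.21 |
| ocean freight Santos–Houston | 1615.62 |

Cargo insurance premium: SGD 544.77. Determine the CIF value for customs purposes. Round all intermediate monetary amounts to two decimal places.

CIF = EXW price + pre-shipment costs + freight + insurance
CIF = 84920.08 + 1625.04 + 244.26 + 764.21 + 1615.62 + 544.77 = 89713.98

CIF value: SGD 89713.98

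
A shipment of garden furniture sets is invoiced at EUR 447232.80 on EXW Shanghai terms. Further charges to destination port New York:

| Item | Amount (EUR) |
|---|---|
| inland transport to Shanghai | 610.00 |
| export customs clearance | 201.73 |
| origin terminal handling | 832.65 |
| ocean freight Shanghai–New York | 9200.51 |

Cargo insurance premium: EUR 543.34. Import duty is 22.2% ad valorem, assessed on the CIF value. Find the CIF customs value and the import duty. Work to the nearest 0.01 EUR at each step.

CIF value: EUR 458621.03; import duty: EUR 101813.87

CIF = EXW price + pre-shipment costs + freight + insurance
CIF = 447232.80 + 610.00 + 201.73 + 832.65 + 9200.51 + 543.34 = 458621.03
Import duty = 458621.03 × 22.2% = 101813.87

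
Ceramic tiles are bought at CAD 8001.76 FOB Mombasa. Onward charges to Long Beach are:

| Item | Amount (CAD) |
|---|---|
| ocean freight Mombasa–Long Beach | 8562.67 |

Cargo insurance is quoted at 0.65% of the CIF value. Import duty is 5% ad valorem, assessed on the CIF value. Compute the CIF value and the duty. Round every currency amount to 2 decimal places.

CIF value: CAD 16672.80; import duty: CAD 833.64

Let C be the CIF value. C = FOB price + freight + 0.65% × C
C − 0.65% × C = 8001.76 + 8562.67
0.9935 × C = 16564.43
C = 16564.43 / 0.9935 = 16672.80
Insurance premium = 0.65% × 16672.80 = 108.37
Import duty = 16672.80 × 5% = 833.64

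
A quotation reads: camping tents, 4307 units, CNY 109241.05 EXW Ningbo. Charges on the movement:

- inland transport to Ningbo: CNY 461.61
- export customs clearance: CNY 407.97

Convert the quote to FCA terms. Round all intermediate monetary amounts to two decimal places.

FCA price: CNY 110110.63

From EXW to FCA, the seller additionally bears: inland to port, export clearance.
FCA price = 109241.05 + 461.61 + 407.97 = 110110.63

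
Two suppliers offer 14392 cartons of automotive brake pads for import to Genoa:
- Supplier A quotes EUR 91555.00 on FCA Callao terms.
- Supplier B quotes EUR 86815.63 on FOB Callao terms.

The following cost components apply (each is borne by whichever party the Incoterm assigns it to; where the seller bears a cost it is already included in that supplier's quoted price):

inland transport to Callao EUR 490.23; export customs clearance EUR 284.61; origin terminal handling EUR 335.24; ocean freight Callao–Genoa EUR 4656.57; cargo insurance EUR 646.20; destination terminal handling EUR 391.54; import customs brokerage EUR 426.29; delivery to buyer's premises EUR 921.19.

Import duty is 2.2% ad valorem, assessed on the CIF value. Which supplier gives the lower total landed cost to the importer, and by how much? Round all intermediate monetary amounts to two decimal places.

Supplier B is cheaper by EUR 5186.26

Supplier A (FCA):
CIF value = FCA price + origin terminal + freight + insurance = 91555.00 + 335.24 + 4656.57 + 646.20 = 97193.01
Import duty = 97193.01 × 2.2% = 2138.25
Buyer bears (A): 335.24 + 4656.57 + 646.20 + 391.54 + 426.29 + 921.19 = 7377.03
Landed cost (A) = invoice 91555.00 + 7377.03 + duty 2138.25 = 101070.28
Supplier B (FOB):
CIF value = FOB price + freight + insurance = 86815.63 + 4656.57 + 646.20 = 92118.40
Import duty = 92118.40 × 2.2% = 2026.60
Buyer bears (B): 4656.57 + 646.20 + 391.54 + 426.29 + 921.19 = 7041.79
Landed cost (B) = invoice 86815.63 + 7041.79 + duty 2026.60 = 95884.02
Difference = |101070.28 − 95884.02| = 5186.26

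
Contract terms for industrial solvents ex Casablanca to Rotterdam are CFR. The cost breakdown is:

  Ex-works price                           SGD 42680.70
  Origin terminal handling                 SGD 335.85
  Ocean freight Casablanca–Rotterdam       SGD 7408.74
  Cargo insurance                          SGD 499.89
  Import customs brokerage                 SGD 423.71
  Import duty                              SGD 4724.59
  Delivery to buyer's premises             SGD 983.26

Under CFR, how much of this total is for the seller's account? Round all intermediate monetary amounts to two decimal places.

Seller's account: SGD 50425.29

CFR: the seller pays costs through ocean freight to the destination port, but not insurance.
Seller's account: goods 42680.70 + origin terminal 335.85 + freight 7408.74 = 50425.29
Buyer's account: insurance 499.89 + brokerage 423.71 + duty 4724.59 + delivery 983.26 = 6631.45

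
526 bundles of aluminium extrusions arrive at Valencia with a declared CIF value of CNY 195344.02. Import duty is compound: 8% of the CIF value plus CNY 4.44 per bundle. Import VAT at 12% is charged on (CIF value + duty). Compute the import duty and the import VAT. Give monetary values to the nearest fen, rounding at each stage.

Ad valorem component: 195344.02 × 8% = 15627.52
Specific component: 526 × 4.44 = 2335.44
Import duty = 15627.52 + 2335.44 = 17962.96
VAT base = CIF + duty = 195344.02 + 17962.96 = 213306.98
Import VAT = 213306.98 × 12% = 25596.84

Import duty: CNY 17962.96; import VAT: CNY 25596.84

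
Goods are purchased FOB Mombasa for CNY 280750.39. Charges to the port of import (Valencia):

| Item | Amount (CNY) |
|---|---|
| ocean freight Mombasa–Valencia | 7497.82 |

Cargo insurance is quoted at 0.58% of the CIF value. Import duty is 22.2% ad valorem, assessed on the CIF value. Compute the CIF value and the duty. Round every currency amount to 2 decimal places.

Let C be the CIF value. C = FOB price + freight + 0.58% × C
C − 0.58% × C = 280750.39 + 7497.82
0.9942 × C = 288248.21
C = 288248.21 / 0.9942 = 289929.80
Insurance premium = 0.58% × 289929.80 = 1681.59
Import duty = 289929.80 × 22.2% = 64364.42

CIF value: CNY 289929.80; import duty: CNY 64364.42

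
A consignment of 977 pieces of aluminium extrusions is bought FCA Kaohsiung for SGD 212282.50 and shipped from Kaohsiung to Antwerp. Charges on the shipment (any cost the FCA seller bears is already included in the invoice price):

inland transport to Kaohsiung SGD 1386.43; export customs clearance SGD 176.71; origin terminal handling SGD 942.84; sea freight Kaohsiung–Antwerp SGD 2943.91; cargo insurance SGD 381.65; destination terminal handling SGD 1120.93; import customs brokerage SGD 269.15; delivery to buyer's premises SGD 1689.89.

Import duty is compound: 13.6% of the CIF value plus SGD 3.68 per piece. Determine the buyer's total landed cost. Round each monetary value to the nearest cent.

Total landed cost: SGD 252677.15

FCA: the seller delivers export-cleared goods to the carrier; the buyer bears costs from that point.
Already in the invoice (seller's account under FCA): inland to port, export clearance — exclude.
CIF value = FCA price + origin terminal + freight + insurance = 212282.50 + 942.84 + 2943.91 + 381.65 = 216550.90
Ad valorem component: 216550.90 × 13.6% = 29450.92
Specific component: 977 × 3.68 = 3595.36
Import duty = 29450.92 + 3595.36 = 33046.28
Buyer bears: origin terminal 942.84 + freight 2943.91 + insurance 381.65 + destination terminal 1120.93 + brokerage 269.15 + delivery 1689.89 + duty 33046.28 = 40394.65
Landed cost = invoice 212282.50 + 40394.65 = 252677.15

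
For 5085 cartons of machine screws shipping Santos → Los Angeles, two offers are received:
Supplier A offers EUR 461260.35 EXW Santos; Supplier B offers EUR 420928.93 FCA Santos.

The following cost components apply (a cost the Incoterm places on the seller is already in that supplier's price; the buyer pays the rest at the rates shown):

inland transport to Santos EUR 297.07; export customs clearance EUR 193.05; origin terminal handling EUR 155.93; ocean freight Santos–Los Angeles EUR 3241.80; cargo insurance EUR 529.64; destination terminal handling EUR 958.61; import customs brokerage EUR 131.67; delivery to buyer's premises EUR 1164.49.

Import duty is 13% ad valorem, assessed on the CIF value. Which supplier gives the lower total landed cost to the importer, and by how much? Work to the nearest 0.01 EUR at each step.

Supplier A (EXW):
CIF value = EXW price + inland to port + export clearance + origin terminal + freight + insurance = 461260.35 + 297.07 + 193.05 + 155.93 + 3241.80 + 529.64 = 465677.84
Import duty = 465677.84 × 13% = 60538.12
Buyer bears (A): 297.07 + 193.05 + 155.93 + 3241.80 + 529.64 + 958.61 + 131.67 + 1164.49 = 6672.26
Landed cost (A) = invoice 461260.35 + 6672.26 + duty 60538.12 = 528470.73
Supplier B (FCA):
CIF value = FCA price + origin terminal + freight + insurance = 420928.93 + 155.93 + 3241.80 + 529.64 = 424856.30
Import duty = 424856.30 × 13% = 55231.32
Buyer bears (B): 155.93 + 3241.80 + 529.64 + 958.61 + 131.67 + 1164.49 = 6182.14
Landed cost (B) = invoice 420928.93 + 6182.14 + duty 55231.32 = 482342.39
Difference = |528470.73 − 482342.39| = 46128.34

Supplier B is cheaper by EUR 46128.34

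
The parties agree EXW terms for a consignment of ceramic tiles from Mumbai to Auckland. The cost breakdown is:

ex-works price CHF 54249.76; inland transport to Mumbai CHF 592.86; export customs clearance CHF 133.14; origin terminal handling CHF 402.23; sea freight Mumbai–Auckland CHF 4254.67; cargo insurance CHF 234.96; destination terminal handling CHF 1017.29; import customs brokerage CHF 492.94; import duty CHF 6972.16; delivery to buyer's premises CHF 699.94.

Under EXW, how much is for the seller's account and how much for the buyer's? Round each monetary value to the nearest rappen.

EXW: the seller makes goods available at their premises; the buyer bears all onward costs.
Seller's account: goods 54249.76 = 54249.76
Buyer's account: inland to port 592.86 + export clearance 133.14 + origin terminal 402.23 + freight 4254.67 + insurance 234.96 + destination terminal 1017.29 + brokerage 492.94 + duty 6972.16 + delivery 699.94 = 14800.19

Seller: CHF 54249.76; buyer: CHF 14800.19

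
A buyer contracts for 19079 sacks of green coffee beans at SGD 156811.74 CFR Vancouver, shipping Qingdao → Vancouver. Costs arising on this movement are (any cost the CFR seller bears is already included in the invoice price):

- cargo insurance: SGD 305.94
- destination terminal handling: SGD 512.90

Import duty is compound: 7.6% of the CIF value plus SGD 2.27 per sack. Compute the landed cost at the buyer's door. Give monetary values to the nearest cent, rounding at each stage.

CFR: the seller pays costs through ocean freight to the destination port, but not insurance.
CIF value = CFR price + insurance = 156811.74 + 305.94 = 157117.68
Ad valorem component: 157117.68 × 7.6% = 11940.94
Specific component: 19079 × 2.27 = 43309.33
Import duty = 11940.94 + 43309.33 = 55250.27
Buyer bears: insurance 305.94 + destination terminal 512.90 + duty 55250.27 = 56069.11
Landed cost = invoice 156811.74 + 56069.11 = 212880.85

Total landed cost: SGD 212880.85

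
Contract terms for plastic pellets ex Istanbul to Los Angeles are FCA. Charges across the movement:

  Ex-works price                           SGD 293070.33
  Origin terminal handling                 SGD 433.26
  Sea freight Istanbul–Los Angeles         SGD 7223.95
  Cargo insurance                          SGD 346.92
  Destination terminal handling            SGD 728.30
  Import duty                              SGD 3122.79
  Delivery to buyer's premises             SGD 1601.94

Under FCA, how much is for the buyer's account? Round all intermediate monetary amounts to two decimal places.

FCA: the seller delivers export-cleared goods to the carrier; the buyer bears costs from that point.
Seller's account: goods 293070.33 = 293070.33
Buyer's account: origin terminal 433.26 + freight 7223.95 + insurance 346.92 + destination terminal 728.30 + duty 3122.79 + delivery 1601.94 = 13457.16

Buyer's account: SGD 13457.16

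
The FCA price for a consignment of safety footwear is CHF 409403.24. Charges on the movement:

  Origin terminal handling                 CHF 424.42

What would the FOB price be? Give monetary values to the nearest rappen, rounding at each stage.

FOB price: CHF 409827.66

From FCA to FOB, the seller additionally bears: origin terminal.
FOB price = 409403.24 + 424.42 = 409827.66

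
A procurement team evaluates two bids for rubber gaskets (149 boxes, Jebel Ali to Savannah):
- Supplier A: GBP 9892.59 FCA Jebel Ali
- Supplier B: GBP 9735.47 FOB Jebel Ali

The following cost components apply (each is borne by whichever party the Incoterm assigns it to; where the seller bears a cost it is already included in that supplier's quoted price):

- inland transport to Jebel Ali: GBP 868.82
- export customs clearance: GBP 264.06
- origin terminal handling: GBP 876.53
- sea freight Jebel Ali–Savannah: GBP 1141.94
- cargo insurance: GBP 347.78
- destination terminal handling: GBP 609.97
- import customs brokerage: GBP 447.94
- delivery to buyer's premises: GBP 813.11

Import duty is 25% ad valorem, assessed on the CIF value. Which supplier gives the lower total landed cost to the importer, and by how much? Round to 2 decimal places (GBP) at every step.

Supplier A (FCA):
CIF value = FCA price + origin terminal + freight + insurance = 9892.59 + 876.53 + 1141.94 + 347.78 = 12258.84
Import duty = 12258.84 × 25% = 3064.71
Buyer bears (A): 876.53 + 1141.94 + 347.78 + 609.97 + 447.94 + 813.11 = 4237.27
Landed cost (A) = invoice 9892.59 + 4237.27 + duty 3064.71 = 17194.57
Supplier B (FOB):
CIF value = FOB price + freight + insurance = 9735.47 + 1141.94 + 347.78 = 11225.19
Import duty = 11225.19 × 25% = 2806.30
Buyer bears (B): 1141.94 + 347.78 + 609.97 + 447.94 + 813.11 = 3360.74
Landed cost (B) = invoice 9735.47 + 3360.74 + duty 2806.30 = 15902.51
Difference = |17194.57 − 15902.51| = 1292.06

Supplier B is cheaper by GBP 1292.06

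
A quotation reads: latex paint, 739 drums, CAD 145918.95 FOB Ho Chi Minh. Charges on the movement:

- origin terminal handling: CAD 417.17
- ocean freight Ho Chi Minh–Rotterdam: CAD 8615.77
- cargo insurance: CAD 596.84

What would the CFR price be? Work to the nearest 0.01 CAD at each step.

CFR price: CAD 154534.72

Not relevant to the conversion: origin terminal — on the seller under both FOB and CFR; already in the FOB price and stays in the CFR price. insurance — on the buyer under both terms; not part of either seller's price.
From FOB to CFR, the seller additionally bears: freight.
CFR price = 145918.95 + 8615.77 = 154534.72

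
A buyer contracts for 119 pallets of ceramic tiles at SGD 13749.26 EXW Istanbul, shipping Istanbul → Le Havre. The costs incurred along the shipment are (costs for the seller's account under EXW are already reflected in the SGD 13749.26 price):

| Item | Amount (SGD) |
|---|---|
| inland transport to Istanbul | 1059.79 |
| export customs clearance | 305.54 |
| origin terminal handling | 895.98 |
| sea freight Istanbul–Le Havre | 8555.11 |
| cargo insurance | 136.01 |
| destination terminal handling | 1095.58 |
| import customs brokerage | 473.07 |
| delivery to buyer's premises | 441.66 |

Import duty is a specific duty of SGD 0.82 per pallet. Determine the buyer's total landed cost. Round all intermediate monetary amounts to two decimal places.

Total landed cost: SGD 26809.58

EXW: the seller makes goods available at their premises; the buyer bears all onward costs.
CIF value = EXW price + inland to port + export clearance + origin terminal + freight + insurance = 13749.26 + 1059.79 + 305.54 + 895.98 + 8555.11 + 136.01 = 24701.69
Import duty = 119 × 0.82 = 97.58
Buyer bears: inland to port 1059.79 + export clearance 305.54 + origin terminal 895.98 + freight 8555.11 + insurance 136.01 + destination terminal 1095.58 + brokerage 473.07 + delivery 441.66 + duty 97.58 = 13060.32
Landed cost = invoice 13749.26 + 13060.32 = 26809.58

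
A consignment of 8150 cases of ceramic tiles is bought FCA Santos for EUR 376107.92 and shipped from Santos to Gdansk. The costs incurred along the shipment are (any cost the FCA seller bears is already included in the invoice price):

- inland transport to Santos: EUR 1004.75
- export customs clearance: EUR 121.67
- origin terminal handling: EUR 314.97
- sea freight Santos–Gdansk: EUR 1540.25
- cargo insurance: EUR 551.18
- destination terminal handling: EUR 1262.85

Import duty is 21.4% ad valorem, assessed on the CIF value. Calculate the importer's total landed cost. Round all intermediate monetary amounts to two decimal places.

Total landed cost: EUR 460779.23

FCA: the seller delivers export-cleared goods to the carrier; the buyer bears costs from that point.
Already in the invoice (seller's account under FCA): inland to port, export clearance — exclude.
CIF value = FCA price + origin terminal + freight + insurance = 376107.92 + 314.97 + 1540.25 + 551.18 = 378514.32
Import duty = 378514.32 × 21.4% = 81002.06
Buyer bears: origin terminal 314.97 + freight 1540.25 + insurance 551.18 + destination terminal 1262.85 + duty 81002.06 = 84671.31
Landed cost = invoice 376107.92 + 84671.31 = 460779.23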